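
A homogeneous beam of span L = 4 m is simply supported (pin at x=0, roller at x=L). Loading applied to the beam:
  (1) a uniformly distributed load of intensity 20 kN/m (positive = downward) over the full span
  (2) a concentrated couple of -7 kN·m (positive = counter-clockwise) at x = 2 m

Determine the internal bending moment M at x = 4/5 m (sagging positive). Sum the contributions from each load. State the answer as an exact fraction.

Load 1 — uniform load w=20 kN/m over full span:
  M_1 = wx(L-x)/2 = 20·(4/5)·(4-(4/5))/2 = 128/5 kN·m
Load 2 — applied couple M₀=-7 kN·m at a=2 m (b=L-a=2):
  M_2 = M₀x/L  [x≤a] = (-7)·(4/5)/4 = -7/5 kN·m
Superposition: M = Σ M_i = 121/5 kN·m ≈ 24.200000 kN·m

M(4/5) = 121/5 kN·m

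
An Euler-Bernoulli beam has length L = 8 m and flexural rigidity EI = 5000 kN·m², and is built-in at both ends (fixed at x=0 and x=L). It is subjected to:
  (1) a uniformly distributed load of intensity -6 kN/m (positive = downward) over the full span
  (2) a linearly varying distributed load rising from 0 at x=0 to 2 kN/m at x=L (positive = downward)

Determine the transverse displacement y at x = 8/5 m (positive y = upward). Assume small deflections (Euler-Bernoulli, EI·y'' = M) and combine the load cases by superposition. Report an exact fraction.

y(8/5) = 131072/29296875 m

Load 1 — uniform load w=-6 kN/m over full span:
  y_1 = -wx²(L-x)²/(24EI) = -(-6)·(8/5)²·(8-(8/5))²/(24·5000) = 2048/390625 m
Load 2 — triangular load w₀=2 kN/m (0→w₀ over full span):
  y_2 = -w₀x²(L-x)²(x+2L)/(120LEI) = -2·(8/5)²·(8-(8/5))²·((8/5)+2·8)/(120·8·5000) = -22528/29296875 m
Superposition: y = Σ y_i = 131072/29296875 m ≈ 0.004474 m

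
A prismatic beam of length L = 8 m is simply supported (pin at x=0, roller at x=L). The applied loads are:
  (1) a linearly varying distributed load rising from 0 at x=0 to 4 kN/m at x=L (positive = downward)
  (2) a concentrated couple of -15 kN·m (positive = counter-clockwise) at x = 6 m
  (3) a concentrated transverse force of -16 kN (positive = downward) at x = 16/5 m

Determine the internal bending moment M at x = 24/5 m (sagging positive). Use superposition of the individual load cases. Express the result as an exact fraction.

M(24/5) = -1637/125 kN·m

Load 1 — triangular load w₀=4 kN/m (0→w₀ over full span):
  M_1 = w₀Lx/6 - w₀x³/(6L) = 4·8·(24/5)/6 - 4·(24/5)³/(6·8) = 2048/125 kN·m
Load 2 — applied couple M₀=-15 kN·m at a=6 m (b=L-a=2):
  M_2 = M₀x/L  [x≤a] = (-15)·(24/5)/8 = -9 kN·m
Load 3 — point force P=-16 kN at a=16/5 m (b=L-a=24/5):
  M_3 = Pa(L-x)/L  [x>a] = (-16)·(16/5)·(8-(24/5))/8 = -512/25 kN·m
Superposition: M = Σ M_i = -1637/125 kN·m ≈ -13.096000 kN·m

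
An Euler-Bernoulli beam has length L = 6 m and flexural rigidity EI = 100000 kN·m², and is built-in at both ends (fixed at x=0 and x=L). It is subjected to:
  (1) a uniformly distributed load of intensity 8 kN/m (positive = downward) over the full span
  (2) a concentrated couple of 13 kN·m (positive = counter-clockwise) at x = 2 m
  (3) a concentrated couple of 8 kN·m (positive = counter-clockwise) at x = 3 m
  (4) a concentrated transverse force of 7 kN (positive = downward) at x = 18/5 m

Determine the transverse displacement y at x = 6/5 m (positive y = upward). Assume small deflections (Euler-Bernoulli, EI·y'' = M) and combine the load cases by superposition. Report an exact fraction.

y(6/5) = -51893/390625000 m

Load 1 — uniform load w=8 kN/m over full span:
  y_1 = -wx²(L-x)²/(24EI) = -8·(6/5)²·(6-(6/5))²/(24·100000) = -216/1953125 m
Load 2 — applied couple M₀=13 kN·m at a=2 m (b=L-a=4):
  y_2 = (R_Ax³/6 - M_Ax²/2)/EI  [x≤a] with R_A=26/9, M_A=0 = ((26/9)·(6/5)³/6 - 0·(6/5)²/2)/100000 = 13/1562500 m
Load 3 — applied couple M₀=8 kN·m at a=3 m (b=L-a=3):
  y_3 = (R_Ax³/6 - M_Ax²/2)/EI  [x≤a] with R_A=2, M_A=2 = (2·(6/5)³/6 - 2·(6/5)²/2)/100000 = -27/3125000 m
Load 4 — point force P=7 kN at a=18/5 m (b=L-a=12/5):
  y_4 = -Pb²x²(3aL-(3a+b)x)/(6L³EI)  [x≤a] = -7·(12/5)²·(6/5)²·(3·(18/5)·6-(3·(18/5)+(12/5))·(6/5))/(6·6³·100000) = -1071/48828125 m
Superposition: y = Σ y_i = -51893/390625000 m ≈ -0.000133 m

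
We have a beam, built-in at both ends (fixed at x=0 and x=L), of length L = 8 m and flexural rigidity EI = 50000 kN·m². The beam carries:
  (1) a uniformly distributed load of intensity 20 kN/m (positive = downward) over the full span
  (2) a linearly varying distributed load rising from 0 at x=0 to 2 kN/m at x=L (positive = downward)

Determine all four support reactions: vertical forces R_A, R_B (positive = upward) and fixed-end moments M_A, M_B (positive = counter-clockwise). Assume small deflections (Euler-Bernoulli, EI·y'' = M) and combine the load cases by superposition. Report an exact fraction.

R_A = 412/5 kN, M_A = 1664/15 kN·m, R_B = 428/5 kN, M_B = -1696/15 kN·m

Load 1 — uniform load w=20 kN/m over full span:
  R_A = wL/2 = 20·8/2 = 80 kN
  M_A = wL²/12 = 20·8²/12 = 320/3 kN·m
  R_B = wL/2 = 20·8/2 = 80 kN
  M_B = -wL²/12 = -20·8²/12 = -320/3 kN·m
Load 2 — triangular load w₀=2 kN/m (0→w₀ over full span):
  R_A = 3w₀L/20 = 3·2·8/20 = 12/5 kN
  M_A = w₀L²/30 = 2·8²/30 = 64/15 kN·m
  R_B = 7w₀L/20 = 7·2·8/20 = 28/5 kN
  M_B = -w₀L²/20 = -2·8²/20 = -32/5 kN·m
Superposition: R_A = 412/5 kN, M_A = 1664/15 kN·m, R_B = 428/5 kN, M_B = -1696/15 kN·m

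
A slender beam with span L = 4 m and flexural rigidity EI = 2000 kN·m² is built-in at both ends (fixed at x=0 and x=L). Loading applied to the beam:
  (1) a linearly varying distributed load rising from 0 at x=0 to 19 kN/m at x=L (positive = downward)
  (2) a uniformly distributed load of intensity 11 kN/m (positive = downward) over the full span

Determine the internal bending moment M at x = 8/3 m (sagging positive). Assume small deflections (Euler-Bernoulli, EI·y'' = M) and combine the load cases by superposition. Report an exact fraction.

M(8/3) = 4108/405 kN·m

Load 1 — triangular load w₀=19 kN/m (0→w₀ over full span):
  M_1 = 3w₀Lx/20 - w₀L²/30 - w₀x³/(6L) = 3·19·4·(8/3)/20 - 19·4²/30 - 19·(8/3)³/(6·4) = 2128/405 kN·m
Load 2 — uniform load w=11 kN/m over full span:
  M_2 = wLx/2 - wL²/12 - wx²/2 = 11·4·(8/3)/2 - 11·4²/12 - 11·(8/3)²/2 = 44/9 kN·m
Superposition: M = Σ M_i = 4108/405 kN·m ≈ 10.143210 kN·m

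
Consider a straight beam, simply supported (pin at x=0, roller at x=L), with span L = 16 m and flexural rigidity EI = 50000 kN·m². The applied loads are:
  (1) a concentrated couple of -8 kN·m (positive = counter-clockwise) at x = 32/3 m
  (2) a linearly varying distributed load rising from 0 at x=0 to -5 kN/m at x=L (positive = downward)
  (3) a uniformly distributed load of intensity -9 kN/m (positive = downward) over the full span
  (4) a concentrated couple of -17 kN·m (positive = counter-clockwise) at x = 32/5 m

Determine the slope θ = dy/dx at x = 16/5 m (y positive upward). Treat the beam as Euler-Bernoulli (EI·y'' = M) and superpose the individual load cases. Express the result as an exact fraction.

θ(16/5) = 218029/7031250 rad

Load 1 — applied couple M₀=-8 kN·m at a=32/3 m (b=L-a=16/3):
  θ_1 = (M₀x²/(2L)+C₁)/EI  [x≤a] with C₁=M₀(3b²-L²)/(6L)=128/9 = ((-8)·(16/5)²/(2·16)+(128/9))/50000 = 164/703125 rad
Load 2 — triangular load w₀=-5 kN/m (0→w₀ over full span):
  θ_2 = -w₀(7L⁴-30L²x²+15x⁴)/(360LEI) = -(-5)·(7·16⁴-30·16²·(16/5)²+15·(16/5)⁴)/(360·16·50000) = 23296/3515625 rad
Load 3 — uniform load w=-9 kN/m over full span:
  θ_3 = -w(L³-6Lx²+4x³)/(24EI) = -(-9)·(16³-6·16·(16/5)²+4·(16/5)³)/(24·50000) = 9504/390625 rad
Load 4 — applied couple M₀=-17 kN·m at a=32/5 m (b=L-a=48/5):
  θ_4 = (M₀x²/(2L)+C₁)/EI  [x≤a] with C₁=M₀(3b²-L²)/(6L)=-272/75 = ((-17)·(16/5)²/(2·16)+(-272/75))/50000 = -17/93750 rad
Superposition: θ = Σ θ_i = 218029/7031250 rad ≈ 0.031009 rad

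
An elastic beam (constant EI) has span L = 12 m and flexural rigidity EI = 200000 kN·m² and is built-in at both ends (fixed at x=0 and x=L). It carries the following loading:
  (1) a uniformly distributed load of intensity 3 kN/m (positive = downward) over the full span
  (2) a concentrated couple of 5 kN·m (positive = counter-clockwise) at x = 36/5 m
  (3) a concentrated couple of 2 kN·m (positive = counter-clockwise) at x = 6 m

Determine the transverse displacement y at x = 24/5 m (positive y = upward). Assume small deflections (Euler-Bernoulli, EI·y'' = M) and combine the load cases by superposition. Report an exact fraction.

y(24/5) = -1233/1562500 m

Load 1 — uniform load w=3 kN/m over full span:
  y_1 = -wx²(L-x)²/(24EI) = -3·(24/5)²·(12-(24/5))²/(24·200000) = -1458/1953125 m
Load 2 — applied couple M₀=5 kN·m at a=36/5 m (b=L-a=24/5):
  y_2 = (R_Ax³/6 - M_Ax²/2)/EI  [x≤a] with R_A=3/5, M_A=8/5 = ((3/5)·(24/5)³/6 - (8/5)·(24/5)²/2)/200000 = -72/1953125 m
Load 3 — applied couple M₀=2 kN·m at a=6 m (b=L-a=6):
  y_3 = (R_Ax³/6 - M_Ax²/2)/EI  [x≤a] with R_A=1/4, M_A=1/2 = ((1/4)·(24/5)³/6 - (1/2)·(24/5)²/2)/200000 = -9/1562500 m
Superposition: y = Σ y_i = -1233/1562500 m ≈ -0.000789 m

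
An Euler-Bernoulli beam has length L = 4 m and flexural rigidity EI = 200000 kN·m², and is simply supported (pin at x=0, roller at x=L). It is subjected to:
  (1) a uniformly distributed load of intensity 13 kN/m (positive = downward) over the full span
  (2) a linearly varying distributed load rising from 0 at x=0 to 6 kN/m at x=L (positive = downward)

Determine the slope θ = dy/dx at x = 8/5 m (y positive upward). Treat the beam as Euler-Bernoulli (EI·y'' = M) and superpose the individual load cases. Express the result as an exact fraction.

Load 1 — uniform load w=13 kN/m over full span:
  θ_1 = -w(L³-6Lx²+4x³)/(24EI) = -13·(4³-6·4·(8/5)²+4·(8/5)³)/(24·200000) = -481/9375000 rad
Load 2 — triangular load w₀=6 kN/m (0→w₀ over full span):
  θ_2 = -w₀(7L⁴-30L²x²+15x⁴)/(360LEI) = -6·(7·4⁴-30·4²·(8/5)²+15·(8/5)⁴)/(360·4·200000) = -323/23437500 rad
Superposition: θ = Σ θ_i = -1017/15625000 rad ≈ -0.000065 rad

θ(8/5) = -1017/15625000 rad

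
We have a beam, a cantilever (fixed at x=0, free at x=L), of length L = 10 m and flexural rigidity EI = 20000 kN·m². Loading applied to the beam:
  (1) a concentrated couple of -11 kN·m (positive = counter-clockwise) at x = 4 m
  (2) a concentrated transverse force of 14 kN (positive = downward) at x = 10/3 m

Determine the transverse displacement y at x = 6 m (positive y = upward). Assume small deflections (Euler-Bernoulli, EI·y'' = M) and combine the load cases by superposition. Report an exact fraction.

Load 1 — applied couple M₀=-11 kN·m at a=4 m (b=L-a=6):
  y_1 = M₀a(2x-a)/(2EI)  [x>a] = (-11)·4·(2·6-4)/(2·20000) = -11/1250 m
Load 2 — point force P=14 kN at a=10/3 m (b=L-a=20/3):
  y_2 = -Pa²(3x-a)/(6EI)  [x>a] = -14·(10/3)²·(3·6-(10/3))/(6·20000) = -77/4050 m
Superposition: y = Σ y_i = -1408/50625 m ≈ -0.027812 m

y(6) = -1408/50625 m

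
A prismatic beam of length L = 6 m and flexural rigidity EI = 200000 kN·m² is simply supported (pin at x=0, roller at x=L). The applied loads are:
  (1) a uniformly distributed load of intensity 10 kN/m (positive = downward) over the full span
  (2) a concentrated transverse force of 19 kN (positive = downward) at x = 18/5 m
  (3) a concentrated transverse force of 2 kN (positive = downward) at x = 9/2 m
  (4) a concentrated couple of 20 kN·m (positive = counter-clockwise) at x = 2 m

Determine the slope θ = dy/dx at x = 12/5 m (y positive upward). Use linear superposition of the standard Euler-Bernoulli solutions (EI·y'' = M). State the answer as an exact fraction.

θ(12/5) = -216971/1200000000 rad

Load 1 — uniform load w=10 kN/m over full span:
  θ_1 = -w(L³-6Lx²+4x³)/(24EI) = -10·(6³-6·6·(12/5)²+4·(12/5)³)/(24·200000) = -333/2500000 rad
Load 2 — point force P=19 kN at a=18/5 m (b=L-a=12/5):
  θ_2 = -Pb(L²-b²-3x²)/(6LEI)  [x≤a] = -19·(12/5)·(6²-(12/5)²-3·(12/5)²)/(6·6·200000) = -513/6250000 rad
Load 3 — point force P=2 kN at a=9/2 m (b=L-a=3/2):
  θ_3 = -Pb(L²-b²-3x²)/(6LEI)  [x≤a] = -2·(3/2)·(6²-(3/2)²-3·(12/5)²)/(6·6·200000) = -549/80000000 rad
Load 4 — applied couple M₀=20 kN·m at a=2 m (b=L-a=4):
  θ_4 = (M₀x²/(2L)-M₀(x-a)+C₁)/EI  [x>a] with C₁=M₀(3b²-L²)/(6L)=20/3 = (20·(12/5)²/(2·6)-20·((12/5)-2)+(20/3))/200000 = 31/750000 rad
Superposition: θ = Σ θ_i = -216971/1200000000 rad ≈ -0.000181 rad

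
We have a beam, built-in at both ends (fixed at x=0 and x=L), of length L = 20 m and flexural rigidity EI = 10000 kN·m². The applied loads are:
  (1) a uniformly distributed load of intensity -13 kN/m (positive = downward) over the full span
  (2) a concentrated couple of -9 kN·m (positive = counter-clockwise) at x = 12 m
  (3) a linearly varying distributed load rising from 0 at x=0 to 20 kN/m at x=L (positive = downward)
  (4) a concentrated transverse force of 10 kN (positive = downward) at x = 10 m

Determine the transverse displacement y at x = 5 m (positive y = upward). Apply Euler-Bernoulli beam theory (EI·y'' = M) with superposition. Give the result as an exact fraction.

Load 1 — uniform load w=-13 kN/m over full span:
  y_1 = -wx²(L-x)²/(24EI) = -(-13)·5²·(20-5)²/(24·10000) = 39/128 m
Load 2 — applied couple M₀=-9 kN·m at a=12 m (b=L-a=8):
  y_2 = (R_Ax³/6 - M_Ax²/2)/EI  [x≤a] with R_A=-81/125, M_A=-72/25 = ((-81/125)·5³/6 - (-72/25)·5²/2)/10000 = 9/4000 m
Load 3 — triangular load w₀=20 kN/m (0→w₀ over full span):
  y_3 = -w₀x²(L-x)²(x+2L)/(120LEI) = -20·5²·(20-5)²·(5+2·20)/(120·20·10000) = -27/128 m
Load 4 — point force P=10 kN at a=10 m (b=L-a=10):
  y_4 = -Pb²x²(3aL-(3a+b)x)/(6L³EI)  [x≤a] = -10·10²·5²·(3·10·20-(3·10+10)·5)/(6·20³·10000) = -1/48 m
Superposition: y = Σ y_i = 451/6000 m ≈ 0.075167 m

y(5) = 451/6000 m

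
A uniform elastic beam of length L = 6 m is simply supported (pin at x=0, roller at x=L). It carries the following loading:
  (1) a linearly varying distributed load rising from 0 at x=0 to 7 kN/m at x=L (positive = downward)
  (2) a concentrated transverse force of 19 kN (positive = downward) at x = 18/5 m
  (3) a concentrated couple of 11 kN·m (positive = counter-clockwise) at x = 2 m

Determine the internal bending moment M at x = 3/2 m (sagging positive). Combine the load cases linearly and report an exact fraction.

Load 1 — triangular load w₀=7 kN/m (0→w₀ over full span):
  M_1 = w₀Lx/6 - w₀x³/(6L) = 7·6·(3/2)/6 - 7·(3/2)³/(6·6) = 315/32 kN·m
Load 2 — point force P=19 kN at a=18/5 m (b=L-a=12/5):
  M_2 = Pbx/L  [x≤a] = 19·(12/5)·(3/2)/6 = 57/5 kN·m
Load 3 — applied couple M₀=11 kN·m at a=2 m (b=L-a=4):
  M_3 = M₀x/L  [x≤a] = 11·(3/2)/6 = 11/4 kN·m
Superposition: M = Σ M_i = 3839/160 kN·m ≈ 23.993750 kN·m

M(3/2) = 3839/160 kN·m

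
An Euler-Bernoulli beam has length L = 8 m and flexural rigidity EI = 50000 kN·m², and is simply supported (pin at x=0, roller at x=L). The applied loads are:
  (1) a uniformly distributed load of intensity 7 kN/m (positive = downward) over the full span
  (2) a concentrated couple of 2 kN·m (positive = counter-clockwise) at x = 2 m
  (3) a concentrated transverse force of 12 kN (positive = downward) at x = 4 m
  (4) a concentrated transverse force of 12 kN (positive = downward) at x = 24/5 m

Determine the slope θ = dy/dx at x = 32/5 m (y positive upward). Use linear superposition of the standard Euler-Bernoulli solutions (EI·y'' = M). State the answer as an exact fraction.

Load 1 — uniform load w=7 kN/m over full span:
  θ_1 = -w(L³-6Lx²+4x³)/(24EI) = -7·(8³-6·8·(32/5)²+4·(32/5)³)/(24·50000) = 924/390625 rad
Load 2 — applied couple M₀=2 kN·m at a=2 m (b=L-a=6):
  θ_2 = (M₀x²/(2L)-M₀(x-a)+C₁)/EI  [x>a] with C₁=M₀(3b²-L²)/(6L)=11/6 = (2·(32/5)²/(2·8)-2·((32/5)-2)+(11/6))/50000 = -277/7500000 rad
Load 3 — point force P=12 kN at a=4 m (b=L-a=4):
  θ_3 = -Pa(2L²-6Lx+3x²+a²)/(6LEI)  [x>a] = -12·4·(2·8²-6·8·(32/5)+3·(32/5)²+4²)/(6·8·50000) = 63/78125 rad
Load 4 — point force P=12 kN at a=24/5 m (b=L-a=16/5):
  θ_4 = -Pa(2L²-6Lx+3x²+a²)/(6LEI)  [x>a] = -12·(24/5)·(2·8²-6·8·(32/5)+3·(32/5)²+(24/5)²)/(6·8·50000) = 312/390625 rad
Superposition: θ = Σ θ_i = 147511/37500000 rad ≈ 0.003934 rad

θ(32/5) = 147511/37500000 rad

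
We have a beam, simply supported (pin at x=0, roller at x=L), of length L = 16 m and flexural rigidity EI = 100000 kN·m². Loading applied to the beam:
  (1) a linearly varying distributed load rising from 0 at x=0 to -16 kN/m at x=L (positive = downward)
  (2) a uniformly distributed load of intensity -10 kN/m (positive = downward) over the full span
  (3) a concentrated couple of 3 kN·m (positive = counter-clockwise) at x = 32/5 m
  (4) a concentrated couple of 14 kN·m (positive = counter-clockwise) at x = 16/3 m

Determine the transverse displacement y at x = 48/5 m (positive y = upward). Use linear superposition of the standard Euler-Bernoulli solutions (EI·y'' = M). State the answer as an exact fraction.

Load 1 — triangular load w₀=-16 kN/m (0→w₀ over full span):
  y_1 = -w₀x(7L⁴-10L²x²+3x⁴)/(360LEI) = -(-16)·(48/5)·(7·16⁴-10·16²·(48/5)²+3·(48/5)⁴)/(360·16·100000) = 9699328/146484375 m
Load 2 — uniform load w=-10 kN/m over full span:
  y_2 = -wx(L³-2Lx²+x³)/(24EI) = -(-10)·(48/5)·(16³-2·16·(48/5)²+(48/5)³)/(24·100000) = 31744/390625 m
Load 3 — applied couple M₀=3 kN·m at a=32/5 m (b=L-a=48/5):
  y_3 = (M₀x³/(6L)-M₀(x-a)²/2+C₁x)/EI  [x>a] with C₁=M₀(3b²-L²)/(6L)=16/25 = (3·(48/5)³/(6·16)-3·((48/5)-(32/5))²/2+(16/25)·(48/5))/100000 = 72/390625 m
Load 4 — applied couple M₀=14 kN·m at a=16/3 m (b=L-a=32/3):
  y_4 = (M₀x³/(6L)-M₀(x-a)²/2+C₁x)/EI  [x>a] with C₁=M₀(3b²-L²)/(6L)=112/9 = (14·(48/5)³/(6·16)-14·((48/5)-(16/3))²/2+(112/9)·(48/5))/100000 = 4256/3515625 m
Superposition: y = Σ y_i = 65422984/439453125 m ≈ 0.148874 m

y(48/5) = 65422984/439453125 m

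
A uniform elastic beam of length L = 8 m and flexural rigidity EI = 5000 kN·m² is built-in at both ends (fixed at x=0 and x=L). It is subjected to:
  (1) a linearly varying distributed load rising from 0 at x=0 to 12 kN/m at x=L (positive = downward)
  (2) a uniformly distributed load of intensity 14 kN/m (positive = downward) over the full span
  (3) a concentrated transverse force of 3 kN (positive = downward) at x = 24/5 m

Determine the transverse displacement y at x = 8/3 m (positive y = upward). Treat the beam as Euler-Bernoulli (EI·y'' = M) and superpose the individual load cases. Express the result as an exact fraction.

y(8/3) = -645632/18984375 m

Load 1 — triangular load w₀=12 kN/m (0→w₀ over full span):
  y_1 = -w₀x²(L-x)²(x+2L)/(120LEI) = -12·(8/3)²·(8-(8/3))²·((8/3)+2·8)/(120·8·5000) = -7168/759375 m
Load 2 — uniform load w=14 kN/m over full span:
  y_2 = -wx²(L-x)²/(24EI) = -14·(8/3)²·(8-(8/3))²/(24·5000) = -3584/151875 m
Load 3 — point force P=3 kN at a=24/5 m (b=L-a=16/5):
  y_3 = -Pb²x²(3aL-(3a+b)x)/(6L³EI)  [x≤a] = -3·(16/5)²·(8/3)²·(3·(24/5)·8-(3·(24/5)+(16/5))·(8/3))/(6·8³·5000) = -2048/2109375 m
Superposition: y = Σ y_i = -645632/18984375 m ≈ -0.034009 m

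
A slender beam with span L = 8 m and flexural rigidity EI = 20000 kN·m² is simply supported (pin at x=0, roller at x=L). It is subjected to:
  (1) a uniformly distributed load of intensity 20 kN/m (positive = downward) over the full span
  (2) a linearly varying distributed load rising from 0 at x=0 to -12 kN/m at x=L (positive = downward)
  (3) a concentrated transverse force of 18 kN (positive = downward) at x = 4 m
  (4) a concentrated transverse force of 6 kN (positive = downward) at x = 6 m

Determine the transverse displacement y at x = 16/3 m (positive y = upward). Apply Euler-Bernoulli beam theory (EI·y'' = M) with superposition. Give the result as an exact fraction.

Load 1 — uniform load w=20 kN/m over full span:
  y_1 = -wx(L³-2Lx²+x³)/(24EI) = -20·(16/3)·(8³-2·8·(16/3)²+(16/3)³)/(24·20000) = -1408/30375 m
Load 2 — triangular load w₀=-12 kN/m (0→w₀ over full span):
  y_2 = -w₀x(7L⁴-10L²x²+3x⁴)/(360LEI) = -(-12)·(16/3)·(7·8⁴-10·8²·(16/3)²+3·(16/3)⁴)/(360·8·20000) = 2176/151875 m
Load 3 — point force P=18 kN at a=4 m (b=L-a=4):
  y_3 = -Pa(L-x)(2Lx-a²-x²)/(6LEI)  [x>a] = -18·4·(8-(16/3))·(2·8·(16/3)-4²-(16/3)²)/(6·8·20000) = -46/5625 m
Load 4 — point force P=6 kN at a=6 m (b=L-a=2):
  y_4 = -Pbx(L²-b²-x²)/(6LEI)  [x≤a] = -6·2·(16/3)·(8²-2²-(16/3)²)/(6·8·20000) = -71/33750 m
Superposition: y = Σ y_i = -12851/303750 m ≈ -0.042308 m

y(16/3) = -12851/303750 m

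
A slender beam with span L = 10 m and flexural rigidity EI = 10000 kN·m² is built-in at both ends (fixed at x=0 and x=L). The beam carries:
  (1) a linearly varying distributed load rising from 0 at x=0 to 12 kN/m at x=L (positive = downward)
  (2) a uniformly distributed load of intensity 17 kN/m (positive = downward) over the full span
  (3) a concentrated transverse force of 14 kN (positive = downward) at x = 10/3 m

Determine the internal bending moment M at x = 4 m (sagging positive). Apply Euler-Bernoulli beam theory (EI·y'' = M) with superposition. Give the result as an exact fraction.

M(4) = 12547/135 kN·m

Load 1 — triangular load w₀=12 kN/m (0→w₀ over full span):
  M_1 = 3w₀Lx/20 - w₀L²/30 - w₀x³/(6L) = 3·12·10·4/20 - 12·10²/30 - 12·4³/(6·10) = 96/5 kN·m
Load 2 — uniform load w=17 kN/m over full span:
  M_2 = wLx/2 - wL²/12 - wx²/2 = 17·10·4/2 - 17·10²/12 - 17·4²/2 = 187/3 kN·m
Load 3 — point force P=14 kN at a=10/3 m (b=L-a=20/3):
  M_3 = Pa²(a+3b)(L-x)/L³ - Pa²b/L²  [x>a] = 14·(10/3)²·((10/3)+3·(20/3))·(10-4)/10³ - 14·(10/3)²·(20/3)/10² = 308/27 kN·m
Superposition: M = Σ M_i = 12547/135 kN·m ≈ 92.940741 kN·m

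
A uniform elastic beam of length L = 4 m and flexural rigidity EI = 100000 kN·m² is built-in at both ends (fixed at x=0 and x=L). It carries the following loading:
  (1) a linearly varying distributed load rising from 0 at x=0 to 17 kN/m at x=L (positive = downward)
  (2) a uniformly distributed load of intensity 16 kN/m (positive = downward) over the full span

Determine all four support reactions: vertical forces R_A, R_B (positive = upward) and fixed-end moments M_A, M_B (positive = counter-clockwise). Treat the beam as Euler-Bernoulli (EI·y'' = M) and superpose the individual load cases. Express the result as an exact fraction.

Load 1 — triangular load w₀=17 kN/m (0→w₀ over full span):
  R_A = 3w₀L/20 = 3·17·4/20 = 51/5 kN
  M_A = w₀L²/30 = 17·4²/30 = 136/15 kN·m
  R_B = 7w₀L/20 = 7·17·4/20 = 119/5 kN
  M_B = -w₀L²/20 = -17·4²/20 = -68/5 kN·m
Load 2 — uniform load w=16 kN/m over full span:
  R_A = wL/2 = 16·4/2 = 32 kN
  M_A = wL²/12 = 16·4²/12 = 64/3 kN·m
  R_B = wL/2 = 16·4/2 = 32 kN
  M_B = -wL²/12 = -16·4²/12 = -64/3 kN·m
Superposition: R_A = 211/5 kN, M_A = 152/5 kN·m, R_B = 279/5 kN, M_B = -524/15 kN·m

R_A = 211/5 kN, M_A = 152/5 kN·m, R_B = 279/5 kN, M_B = -524/15 kN·m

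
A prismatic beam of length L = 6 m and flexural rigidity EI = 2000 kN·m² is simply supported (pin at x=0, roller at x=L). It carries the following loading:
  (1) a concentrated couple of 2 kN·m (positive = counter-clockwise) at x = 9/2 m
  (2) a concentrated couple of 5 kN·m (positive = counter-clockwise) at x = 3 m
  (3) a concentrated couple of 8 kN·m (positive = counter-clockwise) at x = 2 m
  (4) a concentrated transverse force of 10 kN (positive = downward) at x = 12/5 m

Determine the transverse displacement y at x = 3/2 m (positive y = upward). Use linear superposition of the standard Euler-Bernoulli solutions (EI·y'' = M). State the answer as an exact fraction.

y(3/2) = -24073/1600000 m

Load 1 — applied couple M₀=2 kN·m at a=9/2 m (b=L-a=3/2):
  y_1 = (M₀x³/(6L)+C₁x)/EI  [x≤a] with C₁=M₀(3b²-L²)/(6L)=-13/8 = (2·(3/2)³/(6·6)+(-13/8)·(3/2))/2000 = -9/8000 m
Load 2 — applied couple M₀=5 kN·m at a=3 m (b=L-a=3):
  y_2 = (M₀x³/(6L)+C₁x)/EI  [x≤a] with C₁=M₀(3b²-L²)/(6L)=-5/4 = (5·(3/2)³/(6·6)+(-5/4)·(3/2))/2000 = -9/12800 m
Load 3 — applied couple M₀=8 kN·m at a=2 m (b=L-a=4):
  y_3 = (M₀x³/(6L)+C₁x)/EI  [x≤a] with C₁=M₀(3b²-L²)/(6L)=8/3 = (8·(3/2)³/(6·6)+(8/3)·(3/2))/2000 = 19/8000 m
Load 4 — point force P=10 kN at a=12/5 m (b=L-a=18/5):
  y_4 = -Pbx(L²-b²-x²)/(6LEI)  [x≤a] = -10·(18/5)·(3/2)·(6²-(18/5)²-(3/2)²)/(6·6·2000) = -6237/400000 m
Superposition: y = Σ y_i = -24073/1600000 m ≈ -0.015046 m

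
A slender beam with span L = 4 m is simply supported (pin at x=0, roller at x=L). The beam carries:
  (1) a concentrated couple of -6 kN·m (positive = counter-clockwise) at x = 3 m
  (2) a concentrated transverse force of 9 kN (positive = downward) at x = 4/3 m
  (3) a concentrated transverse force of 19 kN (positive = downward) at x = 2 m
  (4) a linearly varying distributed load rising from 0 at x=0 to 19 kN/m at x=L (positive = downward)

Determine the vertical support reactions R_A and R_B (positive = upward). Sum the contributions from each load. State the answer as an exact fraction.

Load 1 — applied couple M₀=-6 kN·m at a=3 m (b=L-a=1):
  R_A = M₀/L = (-6)/4 = -3/2 kN
  R_B = -M₀/L = -(-6)/4 = 3/2 kN
Load 2 — point force P=9 kN at a=4/3 m (b=L-a=8/3):
  R_A = Pb/L = 9·(8/3)/4 = 6 kN
  R_B = Pa/L = 9·(4/3)/4 = 3 kN
Load 3 — point force P=19 kN at a=2 m (b=L-a=2):
  R_A = Pb/L = 19·2/4 = 19/2 kN
  R_B = Pa/L = 19·2/4 = 19/2 kN
Load 4 — triangular load w₀=19 kN/m (0→w₀ over full span):
  R_A = w₀L/6 = 19·4/6 = 38/3 kN
  R_B = w₀L/3 = 19·4/3 = 76/3 kN
Superposition: R_A = 80/3 kN, R_B = 118/3 kN

R_A = 80/3 kN, R_B = 118/3 kN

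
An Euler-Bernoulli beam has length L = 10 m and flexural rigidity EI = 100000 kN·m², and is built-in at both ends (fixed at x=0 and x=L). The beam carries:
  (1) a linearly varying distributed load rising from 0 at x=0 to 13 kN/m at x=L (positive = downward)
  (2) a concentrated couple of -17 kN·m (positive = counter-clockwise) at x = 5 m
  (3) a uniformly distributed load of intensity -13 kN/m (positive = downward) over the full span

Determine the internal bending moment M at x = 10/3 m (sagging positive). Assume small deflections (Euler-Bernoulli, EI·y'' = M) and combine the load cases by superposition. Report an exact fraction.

Load 1 — triangular load w₀=13 kN/m (0→w₀ over full span):
  M_1 = 3w₀Lx/20 - w₀L²/30 - w₀x³/(6L) = 3·13·10·(10/3)/20 - 13·10²/30 - 13·(10/3)³/(6·10) = 1105/81 kN·m
Load 2 — applied couple M₀=-17 kN·m at a=5 m (b=L-a=5):
  M_2 = R_Ax - M_A  [x≤a] with R_A=-51/20, M_A=-17/4 = (-51/20)·(10/3) - (-17/4) = -17/4 kN·m
Load 3 — uniform load w=-13 kN/m over full span:
  M_3 = wLx/2 - wL²/12 - wx²/2 = (-13)·10·(10/3)/2 - (-13)·10²/12 - (-13)·(10/3)²/2 = -325/9 kN·m
Superposition: M = Σ M_i = -8657/324 kN·m ≈ -26.719136 kN·m

M(10/3) = -8657/324 kN·m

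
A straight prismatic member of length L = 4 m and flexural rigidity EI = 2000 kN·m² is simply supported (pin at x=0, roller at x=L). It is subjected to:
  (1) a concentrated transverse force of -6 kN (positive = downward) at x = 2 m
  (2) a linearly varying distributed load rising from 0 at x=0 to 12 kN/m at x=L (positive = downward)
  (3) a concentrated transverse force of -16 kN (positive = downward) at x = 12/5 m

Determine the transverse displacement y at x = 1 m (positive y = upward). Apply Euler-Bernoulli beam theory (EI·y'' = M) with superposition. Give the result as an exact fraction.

Load 1 — point force P=-6 kN at a=2 m (b=L-a=2):
  y_1 = -Pbx(L²-b²-x²)/(6LEI)  [x≤a] = -(-6)·2·1·(4²-2²-1²)/(6·4·2000) = 11/4000 m
Load 2 — triangular load w₀=12 kN/m (0→w₀ over full span):
  y_2 = -w₀x(7L⁴-10L²x²+3x⁴)/(360LEI) = -12·1·(7·4⁴-10·4²·1²+3·1⁴)/(360·4·2000) = -109/16000 m
Load 3 — point force P=-16 kN at a=12/5 m (b=L-a=8/5):
  y_3 = -Pbx(L²-b²-x²)/(6LEI)  [x≤a] = -(-16)·(8/5)·1·(4²-(8/5)²-1²)/(6·4·2000) = 311/46875 m
Superposition: y = Σ y_i = 15433/6000000 m ≈ 0.002572 m

y(1) = 15433/6000000 m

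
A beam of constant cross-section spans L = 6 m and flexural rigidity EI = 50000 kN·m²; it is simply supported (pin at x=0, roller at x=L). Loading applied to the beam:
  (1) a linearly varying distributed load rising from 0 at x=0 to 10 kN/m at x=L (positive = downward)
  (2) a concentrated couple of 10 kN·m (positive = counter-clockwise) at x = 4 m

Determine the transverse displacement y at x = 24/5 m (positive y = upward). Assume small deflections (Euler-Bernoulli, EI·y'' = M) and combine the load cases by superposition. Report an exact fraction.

y(24/5) = -11162/9765625 m

Load 1 — triangular load w₀=10 kN/m (0→w₀ over full span):
  y_1 = -w₀x(7L⁴-10L²x²+3x⁴)/(360LEI) = -10·(24/5)·(7·6⁴-10·6²·(24/5)²+3·(24/5)⁴)/(360·6·50000) = -10287/9765625 m
Load 2 — applied couple M₀=10 kN·m at a=4 m (b=L-a=2):
  y_2 = (M₀x³/(6L)-M₀(x-a)²/2+C₁x)/EI  [x>a] with C₁=M₀(3b²-L²)/(6L)=-20/3 = (10·(24/5)³/(6·6)-10·((24/5)-4)²/2+(-20/3)·(24/5))/50000 = -7/78125 m
Superposition: y = Σ y_i = -11162/9765625 m ≈ -0.001143 m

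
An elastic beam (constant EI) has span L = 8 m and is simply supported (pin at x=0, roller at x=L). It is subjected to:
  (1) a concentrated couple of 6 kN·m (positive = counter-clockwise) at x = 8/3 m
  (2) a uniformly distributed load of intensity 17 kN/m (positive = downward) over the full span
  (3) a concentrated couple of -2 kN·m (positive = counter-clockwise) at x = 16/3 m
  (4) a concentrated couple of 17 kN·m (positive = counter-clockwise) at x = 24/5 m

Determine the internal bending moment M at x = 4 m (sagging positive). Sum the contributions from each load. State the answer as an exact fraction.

M(4) = 281/2 kN·m

Load 1 — applied couple M₀=6 kN·m at a=8/3 m (b=L-a=16/3):
  M_1 = M₀x/L - M₀  [x>a] = 6·4/8 - 6 = -3 kN·m
Load 2 — uniform load w=17 kN/m over full span:
  M_2 = wx(L-x)/2 = 17·4·(8-4)/2 = 136 kN·m
Load 3 — applied couple M₀=-2 kN·m at a=16/3 m (b=L-a=8/3):
  M_3 = M₀x/L  [x≤a] = (-2)·4/8 = -1 kN·m
Load 4 — applied couple M₀=17 kN·m at a=24/5 m (b=L-a=16/5):
  M_4 = M₀x/L  [x≤a] = 17·4/8 = 17/2 kN·m
Superposition: M = Σ M_i = 281/2 kN·m ≈ 140.500000 kN·m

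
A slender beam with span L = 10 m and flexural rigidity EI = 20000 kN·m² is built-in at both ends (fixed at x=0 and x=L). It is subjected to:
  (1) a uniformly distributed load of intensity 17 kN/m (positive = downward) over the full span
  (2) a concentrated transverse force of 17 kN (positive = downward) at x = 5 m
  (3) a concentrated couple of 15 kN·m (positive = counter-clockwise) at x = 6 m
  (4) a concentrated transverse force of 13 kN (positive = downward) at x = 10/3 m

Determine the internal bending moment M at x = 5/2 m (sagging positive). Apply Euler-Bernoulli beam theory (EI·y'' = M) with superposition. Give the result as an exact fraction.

Load 1 — uniform load w=17 kN/m over full span:
  M_1 = wLx/2 - wL²/12 - wx²/2 = 17·10·(5/2)/2 - 17·10²/12 - 17·(5/2)²/2 = 425/24 kN·m
Load 2 — point force P=17 kN at a=5 m (b=L-a=5):
  M_2 = Pb²(3a+b)x/L³ - Pab²/L²  [x≤a] = 17·5²·(3·5+5)·(5/2)/10³ - 17·5·5²/10² = 0 kN·m
Load 3 — applied couple M₀=15 kN·m at a=6 m (b=L-a=4):
  M_3 = R_Ax - M_A  [x≤a] with R_A=54/25, M_A=24/5 = (54/25)·(5/2) - (24/5) = 3/5 kN·m
Load 4 — point force P=13 kN at a=10/3 m (b=L-a=20/3):
  M_4 = Pb²(3a+b)x/L³ - Pab²/L²  [x≤a] = 13·(20/3)²·(3·(10/3)+(20/3))·(5/2)/10³ - 13·(10/3)·(20/3)²/10² = 130/27 kN·m
Superposition: M = Σ M_i = 24973/1080 kN·m ≈ 23.123148 kN·m

M(5/2) = 24973/1080 kN·m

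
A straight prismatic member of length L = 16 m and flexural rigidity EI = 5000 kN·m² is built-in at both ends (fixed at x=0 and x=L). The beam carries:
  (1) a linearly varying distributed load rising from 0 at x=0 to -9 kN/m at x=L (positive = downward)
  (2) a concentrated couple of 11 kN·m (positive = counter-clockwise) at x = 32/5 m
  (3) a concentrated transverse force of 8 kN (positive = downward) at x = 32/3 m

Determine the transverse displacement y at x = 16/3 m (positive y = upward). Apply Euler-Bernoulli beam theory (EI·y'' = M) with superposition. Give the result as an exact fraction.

y(16/3) = 3350288/34171875 m

Load 1 — triangular load w₀=-9 kN/m (0→w₀ over full span):
  y_1 = -w₀x²(L-x)²(x+2L)/(120LEI) = -(-9)·(16/3)²·(16-(16/3))²·((16/3)+2·16)/(120·16·5000) = 28672/253125 m
Load 2 — applied couple M₀=11 kN·m at a=32/5 m (b=L-a=48/5):
  y_2 = (R_Ax³/6 - M_Ax²/2)/EI  [x≤a] with R_A=99/100, M_A=33/25 = ((99/100)·(16/3)³/6 - (33/25)·(16/3)²/2)/5000 = 176/140625 m
Load 3 — point force P=8 kN at a=32/3 m (b=L-a=16/3):
  y_3 = -Pb²x²(3aL-(3a+b)x)/(6L³EI)  [x≤a] = -8·(16/3)²·(16/3)²·(3·(32/3)·16-(3·(32/3)+(16/3))·(16/3))/(6·16³·5000) = -22528/1366875 m
Superposition: y = Σ y_i = 3350288/34171875 m ≈ 0.098042 m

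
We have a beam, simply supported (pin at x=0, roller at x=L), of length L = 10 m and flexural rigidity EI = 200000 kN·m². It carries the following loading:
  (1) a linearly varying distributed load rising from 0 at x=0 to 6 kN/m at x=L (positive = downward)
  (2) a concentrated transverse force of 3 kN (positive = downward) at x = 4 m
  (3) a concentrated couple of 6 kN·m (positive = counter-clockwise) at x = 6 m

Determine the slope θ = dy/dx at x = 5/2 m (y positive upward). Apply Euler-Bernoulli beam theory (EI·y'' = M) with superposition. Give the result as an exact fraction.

θ(5/2) = -198323/384000000 rad

Load 1 — triangular load w₀=6 kN/m (0→w₀ over full span):
  θ_1 = -w₀(7L⁴-30L²x²+15x⁴)/(360LEI) = -6·(7·10⁴-30·10²·(5/2)²+15·(5/2)⁴)/(360·10·200000) = -1327/3072000 rad
Load 2 — point force P=3 kN at a=4 m (b=L-a=6):
  θ_2 = -Pb(L²-b²-3x²)/(6LEI)  [x≤a] = -3·6·(10²-6²-3·(5/2)²)/(6·10·200000) = -543/8000000 rad
Load 3 — applied couple M₀=6 kN·m at a=6 m (b=L-a=4):
  θ_3 = (M₀x²/(2L)+C₁)/EI  [x≤a] with C₁=M₀(3b²-L²)/(6L)=-26/5 = (6·(5/2)²/(2·10)+(-26/5))/200000 = -133/8000000 rad
Superposition: θ = Σ θ_i = -198323/384000000 rad ≈ -0.000516 rad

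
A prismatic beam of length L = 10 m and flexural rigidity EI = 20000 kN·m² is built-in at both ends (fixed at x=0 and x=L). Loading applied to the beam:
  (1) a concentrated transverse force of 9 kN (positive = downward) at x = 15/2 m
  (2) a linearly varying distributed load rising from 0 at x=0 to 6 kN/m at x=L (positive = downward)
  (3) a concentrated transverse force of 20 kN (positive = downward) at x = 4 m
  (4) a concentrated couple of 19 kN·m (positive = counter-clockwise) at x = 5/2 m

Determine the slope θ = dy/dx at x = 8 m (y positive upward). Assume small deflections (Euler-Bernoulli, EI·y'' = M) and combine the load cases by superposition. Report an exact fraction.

θ(8) = 10489/4000000 rad

Load 1 — point force P=9 kN at a=15/2 m (b=L-a=5/2):
  θ_1 = Pa²(L-x)(2bL-(3b+a)(L-x))/(2L³EI)  [x>a] = 9·(15/2)²·(10-8)·(2·(5/2)·10-(3·(5/2)+(15/2))·(10-8))/(2·10³·20000) = 81/160000 rad
Load 2 — triangular load w₀=6 kN/m (0→w₀ over full span):
  θ_2 = -w₀(2x(L-x)(L-2x)(x+2L)+x²(L-x)²)/(120LEI) = -6·(2·8·(10-8)·(10-2·8)·(8+2·10)+8²·(10-8)²)/(120·10·20000) = 4/3125 rad
Load 3 — point force P=20 kN at a=4 m (b=L-a=6):
  θ_3 = Pa²(L-x)(2bL-(3b+a)(L-x))/(2L³EI)  [x>a] = 20·4²·(10-8)·(2·6·10-(3·6+4)·(10-8))/(2·10³·20000) = 19/15625 rad
Load 4 — applied couple M₀=19 kN·m at a=5/2 m (b=L-a=15/2):
  θ_4 = (R_Ax²/2 - M_Ax - M₀(x-a))/EI  [x>a] with R_A=171/80, M_A=-57/16 = ((171/80)·8²/2 - (-57/16)·8 - 19·(8-(5/2)))/20000 = -19/50000 rad
Superposition: θ = Σ θ_i = 10489/4000000 rad ≈ 0.002622 rad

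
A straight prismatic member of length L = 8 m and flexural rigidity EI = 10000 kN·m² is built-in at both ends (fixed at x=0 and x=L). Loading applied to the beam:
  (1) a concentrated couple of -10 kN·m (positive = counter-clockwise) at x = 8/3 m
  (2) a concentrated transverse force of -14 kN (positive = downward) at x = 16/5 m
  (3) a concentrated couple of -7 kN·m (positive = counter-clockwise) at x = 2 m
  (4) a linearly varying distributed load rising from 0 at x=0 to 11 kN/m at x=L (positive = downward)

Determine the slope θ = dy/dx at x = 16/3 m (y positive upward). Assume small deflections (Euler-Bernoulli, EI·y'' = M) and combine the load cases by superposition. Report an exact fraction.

θ(16/3) = 314987/303750000 rad

Load 1 — applied couple M₀=-10 kN·m at a=8/3 m (b=L-a=16/3):
  θ_1 = (R_Ax²/2 - M_Ax - M₀(x-a))/EI  [x>a] with R_A=-5/3, M_A=0 = ((-5/3)·(16/3)²/2 - 0·(16/3) - (-10)·((16/3)-(8/3)))/10000 = 1/3375 rad
Load 2 — point force P=-14 kN at a=16/5 m (b=L-a=24/5):
  θ_2 = Pa²(L-x)(2bL-(3b+a)(L-x))/(2L³EI)  [x>a] = (-14)·(16/5)²·(8-(16/3))·(2·(24/5)·8-(3·(24/5)+(16/5))·(8-(16/3)))/(2·8³·10000) = -784/703125 rad
Load 3 — applied couple M₀=-7 kN·m at a=2 m (b=L-a=6):
  θ_3 = (R_Ax²/2 - M_Ax - M₀(x-a))/EI  [x>a] with R_A=-63/64, M_A=21/16 = ((-63/64)·(16/3)²/2 - (21/16)·(16/3) - (-7)·((16/3)-2))/10000 = 7/30000 rad
Load 4 — triangular load w₀=11 kN/m (0→w₀ over full span):
  θ_4 = -w₀(2x(L-x)(L-2x)(x+2L)+x²(L-x)²)/(120LEI) = -11·(2·(16/3)·(8-(16/3))·(8-2·(16/3))·((16/3)+2·8)+(16/3)²·(8-(16/3))²)/(120·8·10000) = 1232/759375 rad
Superposition: θ = Σ θ_i = 314987/303750000 rad ≈ 0.001037 rad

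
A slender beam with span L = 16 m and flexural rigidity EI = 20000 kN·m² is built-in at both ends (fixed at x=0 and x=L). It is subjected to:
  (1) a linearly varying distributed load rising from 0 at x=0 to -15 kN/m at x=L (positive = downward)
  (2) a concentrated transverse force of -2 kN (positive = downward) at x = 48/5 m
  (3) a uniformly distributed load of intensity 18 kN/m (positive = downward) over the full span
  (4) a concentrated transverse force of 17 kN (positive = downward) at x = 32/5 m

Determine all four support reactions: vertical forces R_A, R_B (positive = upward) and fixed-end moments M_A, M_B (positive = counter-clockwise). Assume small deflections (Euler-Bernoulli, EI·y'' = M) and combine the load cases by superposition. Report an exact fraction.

Load 1 — triangular load w₀=-15 kN/m (0→w₀ over full span):
  R_A = 3w₀L/20 = 3·(-15)·16/20 = -36 kN
  M_A = w₀L²/30 = (-15)·16²/30 = -128 kN·m
  R_B = 7w₀L/20 = 7·(-15)·16/20 = -84 kN
  M_B = -w₀L²/20 = -(-15)·16²/20 = 192 kN·m
Load 2 — point force P=-2 kN at a=48/5 m (b=L-a=32/5):
  R_A = Pb²(3a+b)/L³ = (-2)·(32/5)²·(3·(48/5)+(32/5))/16³ = -88/125 kN
  M_A = Pab²/L² = (-2)·(48/5)·(32/5)²/16² = -384/125 kN·m
  R_B = Pa²(a+3b)/L³ = (-2)·(48/5)²·((48/5)+3·(32/5))/16³ = -162/125 kN
  M_B = -Pa²b/L² = -(-2)·(48/5)²·(32/5)/16² = 576/125 kN·m
Load 3 — uniform load w=18 kN/m over full span:
  R_A = wL/2 = 18·16/2 = 144 kN
  M_A = wL²/12 = 18·16²/12 = 384 kN·m
  R_B = wL/2 = 18·16/2 = 144 kN
  M_B = -wL²/12 = -18·16²/12 = -384 kN·m
Load 4 — point force P=17 kN at a=32/5 m (b=L-a=48/5):
  R_A = Pb²(3a+b)/L³ = 17·(48/5)²·(3·(32/5)+(48/5))/16³ = 1377/125 kN
  M_A = Pab²/L² = 17·(32/5)·(48/5)²/16² = 4896/125 kN·m
  R_B = Pa²(a+3b)/L³ = 17·(32/5)²·((32/5)+3·(48/5))/16³ = 748/125 kN
  M_B = -Pa²b/L² = -17·(32/5)²·(48/5)/16² = -3264/125 kN·m
Superposition: R_A = 14789/125 kN, M_A = 36512/125 kN·m, R_B = 8086/125 kN, M_B = -26688/125 kN·m

R_A = 14789/125 kN, M_A = 36512/125 kN·m, R_B = 8086/125 kN, M_B = -26688/125 kN·m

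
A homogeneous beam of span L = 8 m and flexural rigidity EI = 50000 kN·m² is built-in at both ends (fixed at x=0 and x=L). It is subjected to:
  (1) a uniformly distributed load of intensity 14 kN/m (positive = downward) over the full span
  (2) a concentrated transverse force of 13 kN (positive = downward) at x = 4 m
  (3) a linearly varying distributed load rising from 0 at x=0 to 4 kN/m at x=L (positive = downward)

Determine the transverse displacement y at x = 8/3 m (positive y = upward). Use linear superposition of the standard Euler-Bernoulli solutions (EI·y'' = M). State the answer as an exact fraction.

Load 1 — uniform load w=14 kN/m over full span:
  y_1 = -wx²(L-x)²/(24EI) = -14·(8/3)²·(8-(8/3))²/(24·50000) = -1792/759375 m
Load 2 — point force P=13 kN at a=4 m (b=L-a=4):
  y_2 = -Pb²x²(3aL-(3a+b)x)/(6L³EI)  [x≤a] = -13·4²·(8/3)²·(3·4·8-(3·4+4)·(8/3))/(6·8³·50000) = -26/50625 m
Load 3 — triangular load w₀=4 kN/m (0→w₀ over full span):
  y_3 = -w₀x²(L-x)²(x+2L)/(120LEI) = -4·(8/3)²·(8-(8/3))²·((8/3)+2·8)/(120·8·50000) = -3584/11390625 m
Superposition: y = Σ y_i = -36314/11390625 m ≈ -0.003188 m

y(8/3) = -36314/11390625 m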